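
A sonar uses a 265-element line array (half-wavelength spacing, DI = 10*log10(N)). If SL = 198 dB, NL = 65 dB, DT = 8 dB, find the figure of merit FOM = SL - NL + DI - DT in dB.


Step 1: DI = 10*log10(265) = 24.23 dB
Step 2: FOM = SL - NL + DI - DT = 198 - 65 + 24.23 - 8 = 149.23

149.23 dB


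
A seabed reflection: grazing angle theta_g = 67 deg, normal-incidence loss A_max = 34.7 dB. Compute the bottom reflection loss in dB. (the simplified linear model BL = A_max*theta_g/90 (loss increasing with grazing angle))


BL = A_max * theta_g / 90 = 34.7 * 67 / 90 = 25.83

25.83 dB


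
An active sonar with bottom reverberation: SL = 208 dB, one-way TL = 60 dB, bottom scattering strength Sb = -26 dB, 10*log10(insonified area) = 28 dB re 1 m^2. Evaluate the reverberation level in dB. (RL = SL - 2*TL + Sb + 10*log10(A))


RL = SL - 2*TL + Sb + 10*log10(A) = 208 - 2*60 + (-26) + 28 = 90

90 dB


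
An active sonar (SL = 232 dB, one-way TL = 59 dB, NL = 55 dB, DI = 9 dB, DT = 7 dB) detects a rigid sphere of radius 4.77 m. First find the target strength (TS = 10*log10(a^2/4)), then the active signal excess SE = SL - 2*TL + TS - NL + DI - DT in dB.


Step 1: TS = 10*log10(4.77^2/4) = 7.55 dB
Step 2: SE = SL - 2*TL + TS - NL + DI - DT = 232 - 2*59 + (7.55) - 55 + 9 - 7 = 68.55

68.55 dB


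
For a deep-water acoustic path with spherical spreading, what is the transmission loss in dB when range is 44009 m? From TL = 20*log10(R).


92.87 dB


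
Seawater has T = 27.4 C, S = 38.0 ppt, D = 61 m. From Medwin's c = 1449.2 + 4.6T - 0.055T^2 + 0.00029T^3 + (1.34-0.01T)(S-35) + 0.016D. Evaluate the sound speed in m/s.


c = 1449.2 + 4.6*27.4 - 0.055*27.4^2 + 0.00029*27.4^3 + (1.34 - 0.01*27.4)*(38.0 - 35) + 0.016*61 = 1544.09

1544.09 m/s


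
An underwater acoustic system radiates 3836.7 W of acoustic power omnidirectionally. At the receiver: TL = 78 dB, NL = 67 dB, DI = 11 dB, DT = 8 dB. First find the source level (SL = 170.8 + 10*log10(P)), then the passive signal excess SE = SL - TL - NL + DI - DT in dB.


Step 1: SL = 170.8 + 10*log10(3836.7) = 206.64 dB
Step 2: SE = SL - TL - NL + DI - DT = 206.64 - 78 - 67 + 11 - 8 = 64.64

64.64 dB


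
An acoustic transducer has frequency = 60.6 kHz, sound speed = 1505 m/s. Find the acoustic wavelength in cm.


2.48 cm


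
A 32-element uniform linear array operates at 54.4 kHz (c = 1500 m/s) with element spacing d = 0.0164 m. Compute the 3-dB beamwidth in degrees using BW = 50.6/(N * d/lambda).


2.66 deg


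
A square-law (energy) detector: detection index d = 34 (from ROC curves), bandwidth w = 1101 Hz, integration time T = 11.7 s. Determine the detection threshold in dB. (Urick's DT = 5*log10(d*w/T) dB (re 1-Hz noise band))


DT = 5*log10(d*w/T) = 5*log10(34 * 1101 / 11.7) = 5*log10(3199.49) = 17.53

17.53 dB


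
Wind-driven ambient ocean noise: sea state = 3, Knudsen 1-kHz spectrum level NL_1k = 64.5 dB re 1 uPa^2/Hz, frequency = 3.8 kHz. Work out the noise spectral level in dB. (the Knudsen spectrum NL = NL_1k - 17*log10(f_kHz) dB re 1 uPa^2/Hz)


54.64 dB


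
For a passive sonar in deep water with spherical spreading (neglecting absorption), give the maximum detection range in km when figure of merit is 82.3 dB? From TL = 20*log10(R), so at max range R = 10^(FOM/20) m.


At max range FOM = TL, so 20*log10(R) = 82.3
R = 10^(82.3/20) = 13031.67 m = 13.03 km

13.03 km


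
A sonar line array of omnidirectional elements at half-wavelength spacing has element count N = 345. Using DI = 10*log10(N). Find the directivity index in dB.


DI = 10*log10(345) = 25.38

25.38 dB


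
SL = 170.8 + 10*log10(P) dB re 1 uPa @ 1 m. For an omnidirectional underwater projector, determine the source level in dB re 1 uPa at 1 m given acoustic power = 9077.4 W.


210.38 dB


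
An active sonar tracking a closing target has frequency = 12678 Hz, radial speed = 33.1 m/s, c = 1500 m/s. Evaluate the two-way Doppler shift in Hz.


559.52 Hz


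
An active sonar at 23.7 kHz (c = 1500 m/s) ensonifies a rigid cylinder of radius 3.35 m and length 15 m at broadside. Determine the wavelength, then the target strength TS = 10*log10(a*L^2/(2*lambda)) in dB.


Step 1: lambda = c/f = 1500/23700 = 0.06329 m
Step 2: TS = 10*log10(a*L^2/(2*lambda)) = 10*log10(3.35*15^2/(2*0.06329)) = 37.75

37.75 dB


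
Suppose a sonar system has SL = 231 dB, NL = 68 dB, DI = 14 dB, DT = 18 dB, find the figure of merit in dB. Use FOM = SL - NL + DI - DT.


159 dB


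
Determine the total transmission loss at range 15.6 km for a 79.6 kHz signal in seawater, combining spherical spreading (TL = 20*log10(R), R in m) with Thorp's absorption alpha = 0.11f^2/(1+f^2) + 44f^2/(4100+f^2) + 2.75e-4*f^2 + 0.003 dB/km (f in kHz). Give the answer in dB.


Step 1 (Thorp): alpha = 0.11*6336.16/(1+6336.16) + 44*6336.16/(4100+6336.16) + 2.75e-4*6336.16 + 0.003 = 28.5694 dB/km
Step 2: TL_spread = 20*log10(15600) = 83.86 dB
Step 3: TL_abs = alpha*R = 28.5694 * 15.6 = 445.68 dB
Step 4: TL_total = 83.86 + 445.68 = 529.54

529.54 dB


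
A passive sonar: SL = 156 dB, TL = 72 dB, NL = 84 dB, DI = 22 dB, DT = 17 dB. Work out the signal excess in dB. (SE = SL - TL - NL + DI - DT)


SE = SL - TL - NL + DI - DT = 156 - 72 - 84 + 22 - 17 = 5

5 dB


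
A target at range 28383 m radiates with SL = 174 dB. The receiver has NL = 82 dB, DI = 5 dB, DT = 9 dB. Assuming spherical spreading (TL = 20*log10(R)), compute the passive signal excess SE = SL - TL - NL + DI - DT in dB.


-1.06 dB


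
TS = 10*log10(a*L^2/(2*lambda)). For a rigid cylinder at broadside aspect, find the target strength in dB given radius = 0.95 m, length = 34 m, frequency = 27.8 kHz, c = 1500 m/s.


lambda = 1500/27800 = 0.05396 m
TS = 10*log10(0.95*34^2/(2*0.05396)) = 40.08

40.08 dB


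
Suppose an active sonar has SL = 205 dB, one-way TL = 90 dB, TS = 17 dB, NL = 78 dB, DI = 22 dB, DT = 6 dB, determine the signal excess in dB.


SE = SL - 2*TL + TS - NL + DI - DT = 205 - 2*90 + (17) - 78 + 22 - 6 = -20

-20 dB


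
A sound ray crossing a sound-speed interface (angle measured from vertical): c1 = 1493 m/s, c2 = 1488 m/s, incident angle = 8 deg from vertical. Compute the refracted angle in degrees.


sin(theta2) = (c2/c1)*sin(theta1) = (1488/1493)*sin(8 deg) = 0.13871
theta2 = arcsin(0.13871) = 7.97

7.97 deg


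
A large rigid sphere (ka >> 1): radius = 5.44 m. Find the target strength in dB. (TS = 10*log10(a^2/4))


8.69 dB


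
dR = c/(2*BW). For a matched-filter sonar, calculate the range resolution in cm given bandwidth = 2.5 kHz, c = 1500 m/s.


dR = c/(2*BW) = 1500 / (2 * 2.5e3) = 0.3 m = 30.0 cm

30.0 cm


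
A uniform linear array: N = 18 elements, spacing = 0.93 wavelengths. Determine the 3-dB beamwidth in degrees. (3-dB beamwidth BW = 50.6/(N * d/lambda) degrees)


BW = 50.6 / (18 * 0.93) = 50.6 / 16.74 = 3.02

3.02 deg


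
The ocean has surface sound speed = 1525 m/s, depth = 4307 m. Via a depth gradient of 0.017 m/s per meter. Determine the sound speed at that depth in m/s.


c = 1525 + 0.017 * 4307 = 1598.219

1598.219 m/s


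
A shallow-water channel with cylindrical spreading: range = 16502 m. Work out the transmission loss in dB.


TL = 10*log10(16502) = 42.18

42.18 dB


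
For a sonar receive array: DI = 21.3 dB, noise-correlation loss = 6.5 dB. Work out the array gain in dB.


AG = DI - L_corr = 21.3 - 6.5 = 14.8

14.8 dB


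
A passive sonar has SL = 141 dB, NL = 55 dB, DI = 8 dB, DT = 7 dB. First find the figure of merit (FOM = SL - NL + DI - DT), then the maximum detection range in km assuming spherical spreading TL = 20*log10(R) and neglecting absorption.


Step 1: FOM = SL - NL + DI - DT = 141 - 55 + 8 - 7 = 87 dB
Step 2: at max range FOM = TL = 20*log10(R), so R = 10^(87/20) = 22387.21 m = 22.39 km

22.39 km


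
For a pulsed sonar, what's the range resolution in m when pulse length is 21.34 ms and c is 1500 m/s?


dR = c*tau/2 = 1500 * 21.34e-3 / 2 = 16.005

16.005 m


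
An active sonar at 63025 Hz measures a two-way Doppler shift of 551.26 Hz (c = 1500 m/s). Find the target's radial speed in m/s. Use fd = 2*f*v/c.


From fd = 2*f*v/c, v = c*fd/(2*f) = 1500 * 551.26 / (2*63025) = 6.56

6.56 m/s


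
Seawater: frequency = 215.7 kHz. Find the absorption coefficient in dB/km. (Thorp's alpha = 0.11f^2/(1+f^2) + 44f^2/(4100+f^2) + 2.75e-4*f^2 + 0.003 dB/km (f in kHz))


f^2 = 46526.49
alpha = 0.11*46526.49/(1+46526.49) + 44*46526.49/(4100+46526.49) + 2.75e-4*46526.49 + 0.003 = 53.344

53.344 dB/km


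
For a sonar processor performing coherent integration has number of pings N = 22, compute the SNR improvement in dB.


13.42 dB


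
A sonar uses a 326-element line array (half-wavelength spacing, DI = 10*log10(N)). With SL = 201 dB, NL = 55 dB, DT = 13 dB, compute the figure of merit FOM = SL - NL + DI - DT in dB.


158.13 dB


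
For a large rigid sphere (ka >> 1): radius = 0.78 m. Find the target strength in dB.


TS = 10*log10(0.78^2 / 4) = 10*log10(0.1521) = -8.18

-8.18 dB


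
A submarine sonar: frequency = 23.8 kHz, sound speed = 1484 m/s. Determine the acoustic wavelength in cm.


lambda = c/f = 1484 / 23800 = 0.0624 m = 6.24 cm

6.24 cm


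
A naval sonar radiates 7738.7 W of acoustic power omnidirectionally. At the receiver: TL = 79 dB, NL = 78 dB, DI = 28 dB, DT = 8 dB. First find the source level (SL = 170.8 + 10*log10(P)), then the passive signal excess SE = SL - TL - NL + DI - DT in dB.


Step 1: SL = 170.8 + 10*log10(7738.7) = 209.69 dB
Step 2: SE = SL - TL - NL + DI - DT = 209.69 - 79 - 78 + 28 - 8 = 72.69

72.69 dB


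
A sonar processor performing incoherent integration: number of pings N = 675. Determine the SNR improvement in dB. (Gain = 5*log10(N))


Gain = 5*log10(675) = 14.15

14.15 dB


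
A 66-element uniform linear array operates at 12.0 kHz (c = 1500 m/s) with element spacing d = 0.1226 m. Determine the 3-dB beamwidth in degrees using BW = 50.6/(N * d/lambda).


Step 1: lambda = 1500/12000 = 0.125 m
Step 2: d/lambda = 0.1226/0.125 = 0.9808
Step 3: BW = 50.6/(N * d/lambda) = 50.6/(66 * 0.9808) = 0.78

0.78 deg


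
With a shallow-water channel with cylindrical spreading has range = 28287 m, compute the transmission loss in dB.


44.52 dB


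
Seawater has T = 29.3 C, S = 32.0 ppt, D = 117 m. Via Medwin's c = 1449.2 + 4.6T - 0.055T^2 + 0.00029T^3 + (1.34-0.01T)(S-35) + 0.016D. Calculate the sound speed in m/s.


c = 1449.2 + 4.6*29.3 - 0.055*29.3^2 + 0.00029*29.3^3 + (1.34 - 0.01*29.3)*(32.0 - 35) + 0.016*117 = 1542.79

1542.79 m/s


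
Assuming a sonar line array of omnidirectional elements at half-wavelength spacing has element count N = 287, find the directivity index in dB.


24.58 dB


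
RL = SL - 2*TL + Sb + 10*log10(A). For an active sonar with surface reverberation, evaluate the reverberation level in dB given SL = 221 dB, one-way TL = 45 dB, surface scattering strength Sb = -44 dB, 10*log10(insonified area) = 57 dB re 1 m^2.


RL = SL - 2*TL + Sb + 10*log10(A) = 221 - 2*45 + (-44) + 57 = 144

144 dB


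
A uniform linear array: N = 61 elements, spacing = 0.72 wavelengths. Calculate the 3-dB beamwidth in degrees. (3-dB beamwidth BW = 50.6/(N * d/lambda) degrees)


BW = 50.6 / (61 * 0.72) = 50.6 / 43.92 = 1.15

1.15 deg


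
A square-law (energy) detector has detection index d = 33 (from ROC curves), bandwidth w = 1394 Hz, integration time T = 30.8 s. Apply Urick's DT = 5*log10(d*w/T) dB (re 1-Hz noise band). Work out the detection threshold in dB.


DT = 5*log10(d*w/T) = 5*log10(33 * 1394 / 30.8) = 5*log10(1493.57) = 15.87

15.87 dB


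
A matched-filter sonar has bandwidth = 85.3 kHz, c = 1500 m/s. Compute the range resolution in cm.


0.88 cm


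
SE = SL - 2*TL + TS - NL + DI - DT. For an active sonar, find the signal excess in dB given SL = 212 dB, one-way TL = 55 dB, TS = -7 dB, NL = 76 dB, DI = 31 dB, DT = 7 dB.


SE = SL - 2*TL + TS - NL + DI - DT = 212 - 2*55 + (-7) - 76 + 31 - 7 = 43

43 dB


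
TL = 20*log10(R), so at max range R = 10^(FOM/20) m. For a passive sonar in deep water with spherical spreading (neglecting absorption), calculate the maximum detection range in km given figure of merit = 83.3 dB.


14.62 km


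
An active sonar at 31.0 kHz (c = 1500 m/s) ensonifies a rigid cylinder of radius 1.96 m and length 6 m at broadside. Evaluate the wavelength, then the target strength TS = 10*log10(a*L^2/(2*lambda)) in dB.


Step 1: lambda = c/f = 1500/31000 = 0.04839 m
Step 2: TS = 10*log10(a*L^2/(2*lambda)) = 10*log10(1.96*6^2/(2*0.04839)) = 28.63

28.63 dB


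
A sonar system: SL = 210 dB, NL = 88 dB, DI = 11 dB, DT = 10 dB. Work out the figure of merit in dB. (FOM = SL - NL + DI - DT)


FOM = SL - NL + DI - DT = 210 - 88 + 11 - 10 = 123

123 dB


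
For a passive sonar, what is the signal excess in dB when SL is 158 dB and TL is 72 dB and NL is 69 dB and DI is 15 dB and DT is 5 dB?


SE = SL - TL - NL + DI - DT = 158 - 72 - 69 + 15 - 5 = 27

27 dB


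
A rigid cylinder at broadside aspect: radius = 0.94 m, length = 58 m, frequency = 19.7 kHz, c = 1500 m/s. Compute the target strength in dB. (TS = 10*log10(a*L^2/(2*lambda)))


lambda = 1500/19700 = 0.07614 m
TS = 10*log10(0.94*58^2/(2*0.07614)) = 43.17

43.17 dB


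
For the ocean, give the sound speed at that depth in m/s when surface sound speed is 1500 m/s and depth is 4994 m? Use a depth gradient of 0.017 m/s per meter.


1584.898 m/s


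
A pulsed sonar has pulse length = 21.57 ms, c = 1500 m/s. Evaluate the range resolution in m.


dR = c*tau/2 = 1500 * 21.57e-3 / 2 = 16.1775

16.1775 m


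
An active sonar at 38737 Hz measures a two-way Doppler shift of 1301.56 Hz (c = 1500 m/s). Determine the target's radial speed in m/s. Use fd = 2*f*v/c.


25.2 m/s


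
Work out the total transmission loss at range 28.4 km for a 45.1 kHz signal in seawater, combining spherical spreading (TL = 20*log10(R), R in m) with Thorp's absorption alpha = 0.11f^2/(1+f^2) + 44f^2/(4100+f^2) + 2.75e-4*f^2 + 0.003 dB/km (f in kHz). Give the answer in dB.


Step 1 (Thorp): alpha = 0.11*2034.01/(1+2034.01) + 44*2034.01/(4100+2034.01) + 2.75e-4*2034.01 + 0.003 = 15.2625 dB/km
Step 2: TL_spread = 20*log10(28400) = 89.07 dB
Step 3: TL_abs = alpha*R = 15.2625 * 28.4 = 433.45 dB
Step 4: TL_total = 89.07 + 433.45 = 522.52

522.52 dB


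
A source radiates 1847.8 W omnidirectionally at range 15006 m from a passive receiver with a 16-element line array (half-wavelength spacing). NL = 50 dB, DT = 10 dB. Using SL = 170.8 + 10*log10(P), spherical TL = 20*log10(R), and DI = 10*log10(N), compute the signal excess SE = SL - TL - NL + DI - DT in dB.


71.98 dB


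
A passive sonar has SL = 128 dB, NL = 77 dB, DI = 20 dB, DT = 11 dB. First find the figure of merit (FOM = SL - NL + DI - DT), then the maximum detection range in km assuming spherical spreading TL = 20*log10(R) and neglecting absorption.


Step 1: FOM = SL - NL + DI - DT = 128 - 77 + 20 - 11 = 60 dB
Step 2: at max range FOM = TL = 20*log10(R), so R = 10^(60/20) = 1000.0 m = 1.0 km

1.0 km


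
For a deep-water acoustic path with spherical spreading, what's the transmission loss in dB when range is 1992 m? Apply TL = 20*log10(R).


TL = 20*log10(1992) = 65.99

65.99 dB


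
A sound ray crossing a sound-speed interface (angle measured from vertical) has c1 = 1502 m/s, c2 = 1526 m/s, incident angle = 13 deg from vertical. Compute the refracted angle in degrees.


sin(theta2) = (c2/c1)*sin(theta1) = (1526/1502)*sin(13 deg) = 0.22855
theta2 = arcsin(0.22855) = 13.21

13.21 deg


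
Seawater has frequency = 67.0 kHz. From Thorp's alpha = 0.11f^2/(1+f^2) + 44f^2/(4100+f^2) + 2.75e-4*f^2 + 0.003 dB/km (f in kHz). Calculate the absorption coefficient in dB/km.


f^2 = 4489.0
alpha = 0.11*4489.0/(1+4489.0) + 44*4489.0/(4100+4489.0) + 2.75e-4*4489.0 + 0.003 = 24.344

24.344 dB/km


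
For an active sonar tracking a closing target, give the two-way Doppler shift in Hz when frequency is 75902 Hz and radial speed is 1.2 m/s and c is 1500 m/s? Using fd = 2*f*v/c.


fd = 2*f*v/c = 2 * 75902 * 1.2 / 1500 = 121.44

121.44 Hz


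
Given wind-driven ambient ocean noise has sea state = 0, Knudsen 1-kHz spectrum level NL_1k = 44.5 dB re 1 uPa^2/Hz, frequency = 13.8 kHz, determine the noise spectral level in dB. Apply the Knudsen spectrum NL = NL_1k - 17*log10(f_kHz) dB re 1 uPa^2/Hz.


NL = NL_1k - 17*log10(f_kHz) = 44.5 - 17*log10(13.8) = 44.5 - (19.38) = 25.12

25.12 dB


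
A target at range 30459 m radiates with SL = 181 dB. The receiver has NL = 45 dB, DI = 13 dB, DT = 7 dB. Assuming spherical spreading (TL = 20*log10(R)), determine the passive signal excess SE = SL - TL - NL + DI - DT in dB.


Step 1: TL = 20*log10(30459) = 89.67 dB
Step 2: SE = 181 - 89.67 - 45 + 13 - 7 = 52.33

52.33 dB


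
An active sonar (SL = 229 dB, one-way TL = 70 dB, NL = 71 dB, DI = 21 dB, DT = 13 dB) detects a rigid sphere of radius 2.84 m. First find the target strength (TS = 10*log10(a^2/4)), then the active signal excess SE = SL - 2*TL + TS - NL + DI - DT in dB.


Step 1: TS = 10*log10(2.84^2/4) = 3.05 dB
Step 2: SE = SL - 2*TL + TS - NL + DI - DT = 229 - 2*70 + (3.05) - 71 + 21 - 13 = 29.05

29.05 dB


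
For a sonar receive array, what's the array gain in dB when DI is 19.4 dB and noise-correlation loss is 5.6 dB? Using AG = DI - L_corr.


AG = DI - L_corr = 19.4 - 5.6 = 13.8

13.8 dB


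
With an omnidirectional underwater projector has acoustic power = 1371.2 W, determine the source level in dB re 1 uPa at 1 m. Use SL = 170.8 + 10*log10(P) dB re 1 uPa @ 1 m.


SL = 170.8 + 10*log10(1371.2) = 170.8 + 31.37 = 202.17

202.17 dB


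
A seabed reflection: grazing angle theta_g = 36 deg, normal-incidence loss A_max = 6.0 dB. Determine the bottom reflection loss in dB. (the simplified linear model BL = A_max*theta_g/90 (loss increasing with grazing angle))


2.4 dB


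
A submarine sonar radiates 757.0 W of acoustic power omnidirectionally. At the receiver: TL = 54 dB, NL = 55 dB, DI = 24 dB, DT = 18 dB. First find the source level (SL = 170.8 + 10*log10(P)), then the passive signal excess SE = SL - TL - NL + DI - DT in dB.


Step 1: SL = 170.8 + 10*log10(757.0) = 199.59 dB
Step 2: SE = SL - TL - NL + DI - DT = 199.59 - 54 - 55 + 24 - 18 = 96.59

96.59 dB


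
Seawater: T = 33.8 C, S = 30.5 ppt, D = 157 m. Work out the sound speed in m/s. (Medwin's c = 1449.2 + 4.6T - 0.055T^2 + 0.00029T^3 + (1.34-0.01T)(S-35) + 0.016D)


c = 1449.2 + 4.6*33.8 - 0.055*33.8^2 + 0.00029*33.8^3 + (1.34 - 0.01*33.8)*(30.5 - 35) + 0.016*157 = 1551.05

1551.05 m/s


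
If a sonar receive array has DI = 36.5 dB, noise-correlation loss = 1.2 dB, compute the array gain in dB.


AG = DI - L_corr = 36.5 - 1.2 = 35.3

35.3 dB


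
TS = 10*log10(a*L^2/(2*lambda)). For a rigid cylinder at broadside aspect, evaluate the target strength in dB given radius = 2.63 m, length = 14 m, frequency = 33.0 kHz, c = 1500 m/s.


lambda = 1500/33000 = 0.04545 m
TS = 10*log10(2.63*14^2/(2*0.04545)) = 37.54

37.54 dB


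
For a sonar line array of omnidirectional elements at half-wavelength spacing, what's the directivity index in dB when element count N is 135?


DI = 10*log10(135) = 21.3

21.3 dB


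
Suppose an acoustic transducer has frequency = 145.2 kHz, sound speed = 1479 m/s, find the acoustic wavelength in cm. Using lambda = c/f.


lambda = c/f = 1479 / 145200 = 0.0102 m = 1.02 cm

1.02 cm


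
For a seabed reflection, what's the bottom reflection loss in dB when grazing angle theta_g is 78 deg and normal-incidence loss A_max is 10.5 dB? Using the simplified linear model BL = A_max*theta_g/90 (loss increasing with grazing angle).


BL = A_max * theta_g / 90 = 10.5 * 78 / 90 = 9.1

9.1 dB


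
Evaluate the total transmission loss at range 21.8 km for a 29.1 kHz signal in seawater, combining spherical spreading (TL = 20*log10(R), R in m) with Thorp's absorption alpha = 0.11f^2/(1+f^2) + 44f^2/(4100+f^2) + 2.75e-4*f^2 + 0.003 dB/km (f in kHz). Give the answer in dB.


Step 1 (Thorp): alpha = 0.11*846.81/(1+846.81) + 44*846.81/(4100+846.81) + 2.75e-4*846.81 + 0.003 = 7.8778 dB/km
Step 2: TL_spread = 20*log10(21800) = 86.77 dB
Step 3: TL_abs = alpha*R = 7.8778 * 21.8 = 171.74 dB
Step 4: TL_total = 86.77 + 171.74 = 258.51

258.51 dB


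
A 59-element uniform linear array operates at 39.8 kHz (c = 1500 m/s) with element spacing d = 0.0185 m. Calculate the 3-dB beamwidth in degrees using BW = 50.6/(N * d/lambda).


Step 1: lambda = 1500/39800 = 0.03769 m
Step 2: d/lambda = 0.0185/0.03769 = 0.4908
Step 3: BW = 50.6/(N * d/lambda) = 50.6/(59 * 0.4908) = 1.75

1.75 deg


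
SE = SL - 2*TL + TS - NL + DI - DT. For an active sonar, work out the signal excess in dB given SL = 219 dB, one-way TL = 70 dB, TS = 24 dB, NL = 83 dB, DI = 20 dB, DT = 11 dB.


SE = SL - 2*TL + TS - NL + DI - DT = 219 - 2*70 + (24) - 83 + 20 - 11 = 29

29 dB


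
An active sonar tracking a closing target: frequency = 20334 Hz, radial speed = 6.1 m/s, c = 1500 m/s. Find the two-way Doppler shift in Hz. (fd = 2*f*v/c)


165.38 Hz


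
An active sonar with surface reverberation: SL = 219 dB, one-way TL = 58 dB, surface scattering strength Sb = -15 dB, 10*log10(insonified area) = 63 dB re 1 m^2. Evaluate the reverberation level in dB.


151 dB


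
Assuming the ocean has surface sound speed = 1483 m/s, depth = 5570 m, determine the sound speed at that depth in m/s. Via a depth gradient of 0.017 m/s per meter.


c = 1483 + 0.017 * 5570 = 1577.69

1577.69 m/s


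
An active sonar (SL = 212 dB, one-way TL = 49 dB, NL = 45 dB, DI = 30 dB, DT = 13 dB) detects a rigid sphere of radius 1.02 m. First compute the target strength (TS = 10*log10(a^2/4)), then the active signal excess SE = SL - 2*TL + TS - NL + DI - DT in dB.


Step 1: TS = 10*log10(1.02^2/4) = -5.85 dB
Step 2: SE = SL - 2*TL + TS - NL + DI - DT = 212 - 2*49 + (-5.85) - 45 + 30 - 13 = 80.15

80.15 dB


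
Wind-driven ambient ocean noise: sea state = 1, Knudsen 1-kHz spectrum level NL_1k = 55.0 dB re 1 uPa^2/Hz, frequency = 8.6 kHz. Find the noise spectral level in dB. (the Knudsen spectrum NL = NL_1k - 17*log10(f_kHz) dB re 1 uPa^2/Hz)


NL = NL_1k - 17*log10(f_kHz) = 55.0 - 17*log10(8.6) = 55.0 - (15.89) = 39.11

39.11 dB


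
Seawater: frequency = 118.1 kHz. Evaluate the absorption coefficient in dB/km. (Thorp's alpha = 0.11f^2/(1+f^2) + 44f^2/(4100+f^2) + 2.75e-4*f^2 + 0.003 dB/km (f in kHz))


f^2 = 13947.61
alpha = 0.11*13947.61/(1+13947.61) + 44*13947.61/(4100+13947.61) + 2.75e-4*13947.61 + 0.003 = 37.953

37.953 dB/km


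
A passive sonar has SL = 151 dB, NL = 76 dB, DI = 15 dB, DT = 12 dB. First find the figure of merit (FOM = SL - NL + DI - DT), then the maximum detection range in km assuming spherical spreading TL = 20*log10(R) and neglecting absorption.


Step 1: FOM = SL - NL + DI - DT = 151 - 76 + 15 - 12 = 78 dB
Step 2: at max range FOM = TL = 20*log10(R), so R = 10^(78/20) = 7943.28 m = 7.94 km

7.94 km


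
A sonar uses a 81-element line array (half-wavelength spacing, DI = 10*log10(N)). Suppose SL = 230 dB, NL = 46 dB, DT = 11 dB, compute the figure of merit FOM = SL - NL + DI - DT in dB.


192.08 dB


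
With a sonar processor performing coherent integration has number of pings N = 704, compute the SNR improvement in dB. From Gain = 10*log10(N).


Gain = 10*log10(704) = 28.48

28.48 dB


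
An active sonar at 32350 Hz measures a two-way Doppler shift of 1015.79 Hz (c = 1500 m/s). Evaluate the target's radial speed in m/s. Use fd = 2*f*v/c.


From fd = 2*f*v/c, v = c*fd/(2*f) = 1500 * 1015.79 / (2*32350) = 23.55

23.55 m/s


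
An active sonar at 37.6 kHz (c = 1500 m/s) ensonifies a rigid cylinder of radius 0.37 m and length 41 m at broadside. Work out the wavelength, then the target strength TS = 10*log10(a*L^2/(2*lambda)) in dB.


Step 1: lambda = c/f = 1500/37600 = 0.03989 m
Step 2: TS = 10*log10(a*L^2/(2*lambda)) = 10*log10(0.37*41^2/(2*0.03989)) = 38.92

38.92 dB


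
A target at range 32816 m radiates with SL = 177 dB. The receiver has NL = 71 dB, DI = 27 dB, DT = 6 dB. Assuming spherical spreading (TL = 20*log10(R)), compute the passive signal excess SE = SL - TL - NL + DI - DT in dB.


36.68 dB


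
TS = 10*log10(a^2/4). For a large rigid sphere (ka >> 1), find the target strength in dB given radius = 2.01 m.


TS = 10*log10(2.01^2 / 4) = 10*log10(1.010025) = 0.04

0.04 dB


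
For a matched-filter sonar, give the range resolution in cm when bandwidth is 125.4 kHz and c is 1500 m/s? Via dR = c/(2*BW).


dR = c/(2*BW) = 1500 / (2 * 125.4e3) = 0.006 m = 0.6 cm

0.6 cm


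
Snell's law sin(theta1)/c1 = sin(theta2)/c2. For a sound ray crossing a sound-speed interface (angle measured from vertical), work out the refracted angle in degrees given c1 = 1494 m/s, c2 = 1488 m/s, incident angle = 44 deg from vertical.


sin(theta2) = (c2/c1)*sin(theta1) = (1488/1494)*sin(44 deg) = 0.69187
theta2 = arcsin(0.69187) = 43.78

43.78 deg


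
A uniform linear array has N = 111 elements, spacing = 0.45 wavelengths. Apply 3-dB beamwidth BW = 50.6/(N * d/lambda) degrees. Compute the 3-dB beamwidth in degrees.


BW = 50.6 / (111 * 0.45) = 50.6 / 49.95 = 1.01

1.01 deg


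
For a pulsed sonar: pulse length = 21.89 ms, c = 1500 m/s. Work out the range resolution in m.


dR = c*tau/2 = 1500 * 21.89e-3 / 2 = 16.4175

16.4175 m


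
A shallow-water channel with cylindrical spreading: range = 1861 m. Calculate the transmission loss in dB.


TL = 10*log10(1861) = 32.7

32.7 dB


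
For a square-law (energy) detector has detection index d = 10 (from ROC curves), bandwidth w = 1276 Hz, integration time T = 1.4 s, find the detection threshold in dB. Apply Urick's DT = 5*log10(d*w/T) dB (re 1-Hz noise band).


19.8 dB


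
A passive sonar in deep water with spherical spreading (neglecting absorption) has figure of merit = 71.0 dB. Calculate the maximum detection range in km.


3.55 km


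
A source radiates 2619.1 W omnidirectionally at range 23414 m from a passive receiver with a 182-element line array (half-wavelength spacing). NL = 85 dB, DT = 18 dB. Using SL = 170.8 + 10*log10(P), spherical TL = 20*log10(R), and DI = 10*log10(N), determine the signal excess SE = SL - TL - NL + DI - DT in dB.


37.19 dB


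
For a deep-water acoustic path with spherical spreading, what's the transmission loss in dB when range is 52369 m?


TL = 20*log10(52369) = 94.38

94.38 dB


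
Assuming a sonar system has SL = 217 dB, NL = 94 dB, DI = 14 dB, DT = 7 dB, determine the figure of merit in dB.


FOM = SL - NL + DI - DT = 217 - 94 + 14 - 7 = 130

130 dB


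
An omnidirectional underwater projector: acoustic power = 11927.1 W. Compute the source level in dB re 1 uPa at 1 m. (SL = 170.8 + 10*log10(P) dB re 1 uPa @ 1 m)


211.57 dB


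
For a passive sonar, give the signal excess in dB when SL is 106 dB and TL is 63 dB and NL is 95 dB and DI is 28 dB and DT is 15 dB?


SE = SL - TL - NL + DI - DT = 106 - 63 - 95 + 28 - 15 = -39

-39 dB


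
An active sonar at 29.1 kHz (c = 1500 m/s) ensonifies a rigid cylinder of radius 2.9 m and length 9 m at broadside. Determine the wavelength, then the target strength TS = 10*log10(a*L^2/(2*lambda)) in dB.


Step 1: lambda = c/f = 1500/29100 = 0.05155 m
Step 2: TS = 10*log10(a*L^2/(2*lambda)) = 10*log10(2.9*9^2/(2*0.05155)) = 33.58

33.58 dB


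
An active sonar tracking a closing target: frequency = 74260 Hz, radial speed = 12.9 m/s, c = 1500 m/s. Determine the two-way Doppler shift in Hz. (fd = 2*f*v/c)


fd = 2*f*v/c = 2 * 74260 * 12.9 / 1500 = 1277.27

1277.27 Hz


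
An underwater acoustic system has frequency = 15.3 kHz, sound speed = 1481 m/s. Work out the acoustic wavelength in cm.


9.68 cm


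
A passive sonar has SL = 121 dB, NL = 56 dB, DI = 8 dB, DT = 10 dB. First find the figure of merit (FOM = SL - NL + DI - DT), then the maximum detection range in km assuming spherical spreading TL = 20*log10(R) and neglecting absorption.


Step 1: FOM = SL - NL + DI - DT = 121 - 56 + 8 - 10 = 63 dB
Step 2: at max range FOM = TL = 20*log10(R), so R = 10^(63/20) = 1412.54 m = 1.41 km

1.41 km


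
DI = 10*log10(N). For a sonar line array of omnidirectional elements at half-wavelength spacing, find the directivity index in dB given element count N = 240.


DI = 10*log10(240) = 23.8

23.8 dB


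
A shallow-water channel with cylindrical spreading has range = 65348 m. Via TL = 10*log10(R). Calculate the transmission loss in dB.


48.15 dB


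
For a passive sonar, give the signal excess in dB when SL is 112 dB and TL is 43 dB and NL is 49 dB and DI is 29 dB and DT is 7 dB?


SE = SL - TL - NL + DI - DT = 112 - 43 - 49 + 29 - 7 = 42

42 dB


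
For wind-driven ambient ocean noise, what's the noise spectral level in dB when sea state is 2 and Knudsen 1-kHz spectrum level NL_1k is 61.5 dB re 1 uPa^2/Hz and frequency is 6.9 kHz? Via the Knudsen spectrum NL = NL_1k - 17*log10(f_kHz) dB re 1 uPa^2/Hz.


NL = NL_1k - 17*log10(f_kHz) = 61.5 - 17*log10(6.9) = 61.5 - (14.26) = 47.24

47.24 dB


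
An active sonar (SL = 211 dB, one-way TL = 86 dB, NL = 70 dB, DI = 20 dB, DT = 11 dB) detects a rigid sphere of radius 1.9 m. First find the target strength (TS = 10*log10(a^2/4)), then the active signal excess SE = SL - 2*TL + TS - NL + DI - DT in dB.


Step 1: TS = 10*log10(1.9^2/4) = -0.45 dB
Step 2: SE = SL - 2*TL + TS - NL + DI - DT = 211 - 2*86 + (-0.45) - 70 + 20 - 11 = -22.45

-22.45 dB


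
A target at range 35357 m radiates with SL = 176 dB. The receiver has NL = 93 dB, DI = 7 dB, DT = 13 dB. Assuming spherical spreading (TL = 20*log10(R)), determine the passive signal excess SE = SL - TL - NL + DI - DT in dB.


Step 1: TL = 20*log10(35357) = 90.97 dB
Step 2: SE = 176 - 90.97 - 93 + 7 - 13 = -13.97

-13.97 dB


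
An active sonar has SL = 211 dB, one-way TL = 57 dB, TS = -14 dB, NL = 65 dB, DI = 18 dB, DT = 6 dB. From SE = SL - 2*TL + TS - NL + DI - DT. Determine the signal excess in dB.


SE = SL - 2*TL + TS - NL + DI - DT = 211 - 2*57 + (-14) - 65 + 18 - 6 = 30

30 dB


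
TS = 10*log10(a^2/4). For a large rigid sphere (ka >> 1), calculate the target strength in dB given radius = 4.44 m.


TS = 10*log10(4.44^2 / 4) = 10*log10(4.9284) = 6.93

6.93 dB


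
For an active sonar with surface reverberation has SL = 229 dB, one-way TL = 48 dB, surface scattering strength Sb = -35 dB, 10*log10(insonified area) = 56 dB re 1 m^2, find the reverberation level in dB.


RL = SL - 2*TL + Sb + 10*log10(A) = 229 - 2*48 + (-35) + 56 = 154

154 dB


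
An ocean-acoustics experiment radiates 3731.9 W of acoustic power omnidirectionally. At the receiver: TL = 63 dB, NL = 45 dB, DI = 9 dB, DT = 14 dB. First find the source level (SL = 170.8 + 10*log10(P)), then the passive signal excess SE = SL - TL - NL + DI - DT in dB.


Step 1: SL = 170.8 + 10*log10(3731.9) = 206.52 dB
Step 2: SE = SL - TL - NL + DI - DT = 206.52 - 63 - 45 + 9 - 14 = 93.52

93.52 dB


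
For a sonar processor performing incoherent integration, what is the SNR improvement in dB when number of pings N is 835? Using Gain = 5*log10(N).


14.61 dB


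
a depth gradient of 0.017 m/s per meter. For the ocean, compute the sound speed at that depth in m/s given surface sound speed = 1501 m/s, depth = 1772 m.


c = 1501 + 0.017 * 1772 = 1531.124

1531.124 m/s


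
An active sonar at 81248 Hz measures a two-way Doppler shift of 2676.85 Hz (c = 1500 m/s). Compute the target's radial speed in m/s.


From fd = 2*f*v/c, v = c*fd/(2*f) = 1500 * 2676.85 / (2*81248) = 24.71

24.71 m/s


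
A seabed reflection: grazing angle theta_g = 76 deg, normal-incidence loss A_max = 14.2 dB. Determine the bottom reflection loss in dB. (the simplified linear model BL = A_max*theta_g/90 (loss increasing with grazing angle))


BL = A_max * theta_g / 90 = 14.2 * 76 / 90 = 11.99

11.99 dB


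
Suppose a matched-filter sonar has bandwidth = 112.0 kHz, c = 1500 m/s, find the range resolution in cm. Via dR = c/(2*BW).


0.67 cm


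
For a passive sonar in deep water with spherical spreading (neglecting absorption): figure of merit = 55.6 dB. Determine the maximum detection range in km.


0.6 km


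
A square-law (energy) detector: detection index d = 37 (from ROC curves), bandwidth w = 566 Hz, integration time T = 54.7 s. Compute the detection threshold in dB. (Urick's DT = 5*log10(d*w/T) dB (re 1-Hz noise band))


DT = 5*log10(d*w/T) = 5*log10(37 * 566 / 54.7) = 5*log10(382.85) = 12.92

12.92 dB


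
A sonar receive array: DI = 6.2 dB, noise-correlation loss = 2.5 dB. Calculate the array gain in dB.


3.7 dB


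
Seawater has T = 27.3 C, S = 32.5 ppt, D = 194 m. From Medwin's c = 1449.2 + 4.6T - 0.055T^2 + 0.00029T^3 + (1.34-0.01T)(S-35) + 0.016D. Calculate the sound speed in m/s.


1540.13 m/s


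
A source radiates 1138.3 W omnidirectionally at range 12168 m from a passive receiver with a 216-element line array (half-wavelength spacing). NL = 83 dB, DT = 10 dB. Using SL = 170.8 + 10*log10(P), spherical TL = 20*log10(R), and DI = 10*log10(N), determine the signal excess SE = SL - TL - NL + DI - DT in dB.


50.0 dB


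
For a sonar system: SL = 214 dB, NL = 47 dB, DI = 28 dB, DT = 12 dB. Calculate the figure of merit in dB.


183 dB


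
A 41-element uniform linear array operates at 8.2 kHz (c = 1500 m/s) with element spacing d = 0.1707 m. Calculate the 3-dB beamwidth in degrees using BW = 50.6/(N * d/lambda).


Step 1: lambda = 1500/8200 = 0.18293 m
Step 2: d/lambda = 0.1707/0.18293 = 0.9331
Step 3: BW = 50.6/(N * d/lambda) = 50.6/(41 * 0.9331) = 1.32

1.32 deg


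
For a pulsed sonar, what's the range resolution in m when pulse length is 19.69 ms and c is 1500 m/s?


dR = c*tau/2 = 1500 * 19.69e-3 / 2 = 14.7675

14.7675 m


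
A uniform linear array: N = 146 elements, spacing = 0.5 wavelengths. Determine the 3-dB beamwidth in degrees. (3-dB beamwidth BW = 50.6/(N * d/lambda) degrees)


0.69 deg


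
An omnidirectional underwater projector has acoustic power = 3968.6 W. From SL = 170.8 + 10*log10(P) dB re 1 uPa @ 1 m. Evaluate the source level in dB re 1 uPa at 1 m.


SL = 170.8 + 10*log10(3968.6) = 170.8 + 35.99 = 206.79

206.79 dB


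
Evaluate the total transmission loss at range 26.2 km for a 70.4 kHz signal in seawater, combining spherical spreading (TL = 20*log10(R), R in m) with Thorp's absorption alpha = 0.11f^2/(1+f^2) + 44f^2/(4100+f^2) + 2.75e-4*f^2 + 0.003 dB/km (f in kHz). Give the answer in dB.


Step 1 (Thorp): alpha = 0.11*4956.16/(1+4956.16) + 44*4956.16/(4100+4956.16) + 2.75e-4*4956.16 + 0.003 = 25.5558 dB/km
Step 2: TL_spread = 20*log10(26200) = 88.37 dB
Step 3: TL_abs = alpha*R = 25.5558 * 26.2 = 669.56 dB
Step 4: TL_total = 88.37 + 669.56 = 757.93

757.93 dB


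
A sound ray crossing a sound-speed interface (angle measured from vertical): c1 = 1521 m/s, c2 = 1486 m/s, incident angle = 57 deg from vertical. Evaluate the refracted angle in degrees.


sin(theta2) = (c2/c1)*sin(theta1) = (1486/1521)*sin(57 deg) = 0.81937
theta2 = arcsin(0.81937) = 55.02

55.02 deg


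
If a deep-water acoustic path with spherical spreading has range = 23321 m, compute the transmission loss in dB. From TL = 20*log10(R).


87.35 dB


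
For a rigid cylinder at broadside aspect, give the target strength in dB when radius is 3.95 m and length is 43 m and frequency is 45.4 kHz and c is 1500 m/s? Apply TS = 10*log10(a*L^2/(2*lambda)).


lambda = 1500/45400 = 0.03304 m
TS = 10*log10(3.95*43^2/(2*0.03304)) = 50.43

50.43 dB


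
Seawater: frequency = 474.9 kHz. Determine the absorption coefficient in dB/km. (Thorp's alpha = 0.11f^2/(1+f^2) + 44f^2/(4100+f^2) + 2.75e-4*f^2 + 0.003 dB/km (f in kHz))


f^2 = 225530.01
alpha = 0.11*225530.01/(1+225530.01) + 44*225530.01/(4100+225530.01) + 2.75e-4*225530.01 + 0.003 = 105.348

105.348 dB/km


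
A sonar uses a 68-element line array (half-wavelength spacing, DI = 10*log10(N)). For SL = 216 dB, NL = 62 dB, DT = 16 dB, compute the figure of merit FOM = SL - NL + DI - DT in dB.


Step 1: DI = 10*log10(68) = 18.33 dB
Step 2: FOM = SL - NL + DI - DT = 216 - 62 + 18.33 - 16 = 156.33

156.33 dB


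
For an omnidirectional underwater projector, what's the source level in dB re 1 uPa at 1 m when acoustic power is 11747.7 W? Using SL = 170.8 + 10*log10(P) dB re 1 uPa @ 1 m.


211.5 dB


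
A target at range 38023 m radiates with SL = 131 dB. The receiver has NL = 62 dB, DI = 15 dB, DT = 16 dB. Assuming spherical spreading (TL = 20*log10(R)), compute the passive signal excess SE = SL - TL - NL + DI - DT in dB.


-23.6 dB


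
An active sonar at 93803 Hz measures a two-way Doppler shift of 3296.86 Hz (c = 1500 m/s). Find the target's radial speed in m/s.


26.36 m/s


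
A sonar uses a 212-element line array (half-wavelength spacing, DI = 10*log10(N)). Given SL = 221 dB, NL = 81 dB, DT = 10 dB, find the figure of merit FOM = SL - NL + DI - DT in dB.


153.26 dB


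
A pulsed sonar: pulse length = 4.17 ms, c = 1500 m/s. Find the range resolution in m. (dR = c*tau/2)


3.1275 m


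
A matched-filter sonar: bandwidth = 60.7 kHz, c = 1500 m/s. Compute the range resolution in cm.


1.24 cm


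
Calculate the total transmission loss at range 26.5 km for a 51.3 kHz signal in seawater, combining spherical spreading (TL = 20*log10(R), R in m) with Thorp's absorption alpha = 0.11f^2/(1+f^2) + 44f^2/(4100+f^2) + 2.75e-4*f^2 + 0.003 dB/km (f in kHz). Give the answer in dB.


Step 1 (Thorp): alpha = 0.11*2631.69/(1+2631.69) + 44*2631.69/(4100+2631.69) + 2.75e-4*2631.69 + 0.003 = 18.0381 dB/km
Step 2: TL_spread = 20*log10(26500) = 88.46 dB
Step 3: TL_abs = alpha*R = 18.0381 * 26.5 = 478.01 dB
Step 4: TL_total = 88.46 + 478.01 = 566.47

566.47 dB


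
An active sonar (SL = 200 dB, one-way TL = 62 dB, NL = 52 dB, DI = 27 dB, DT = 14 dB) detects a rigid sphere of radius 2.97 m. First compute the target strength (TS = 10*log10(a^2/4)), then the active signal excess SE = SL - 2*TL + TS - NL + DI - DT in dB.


Step 1: TS = 10*log10(2.97^2/4) = 3.43 dB
Step 2: SE = SL - 2*TL + TS - NL + DI - DT = 200 - 2*62 + (3.43) - 52 + 27 - 14 = 40.43

40.43 dB


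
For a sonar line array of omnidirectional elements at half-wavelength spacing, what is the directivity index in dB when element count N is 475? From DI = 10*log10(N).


DI = 10*log10(475) = 26.77

26.77 dB


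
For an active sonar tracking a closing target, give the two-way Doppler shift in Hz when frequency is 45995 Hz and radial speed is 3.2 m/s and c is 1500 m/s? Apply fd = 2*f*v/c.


fd = 2*f*v/c = 2 * 45995 * 3.2 / 1500 = 196.25

196.25 Hz


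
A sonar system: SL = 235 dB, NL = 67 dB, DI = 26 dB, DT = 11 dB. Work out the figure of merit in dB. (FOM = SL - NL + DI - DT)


183 dB


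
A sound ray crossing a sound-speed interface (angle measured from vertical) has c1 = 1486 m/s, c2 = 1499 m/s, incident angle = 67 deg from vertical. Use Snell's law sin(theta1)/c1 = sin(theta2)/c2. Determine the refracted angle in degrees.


sin(theta2) = (c2/c1)*sin(theta1) = (1499/1486)*sin(67 deg) = 0.92856
theta2 = arcsin(0.92856) = 68.21

68.21 deg


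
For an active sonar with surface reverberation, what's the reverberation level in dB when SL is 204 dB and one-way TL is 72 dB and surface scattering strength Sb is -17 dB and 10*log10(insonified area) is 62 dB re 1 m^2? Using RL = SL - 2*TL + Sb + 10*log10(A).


105 dB


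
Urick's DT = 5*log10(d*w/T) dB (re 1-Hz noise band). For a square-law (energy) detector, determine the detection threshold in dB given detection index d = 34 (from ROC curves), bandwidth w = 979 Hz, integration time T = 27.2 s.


DT = 5*log10(d*w/T) = 5*log10(34 * 979 / 27.2) = 5*log10(1223.75) = 15.44

15.44 dB
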